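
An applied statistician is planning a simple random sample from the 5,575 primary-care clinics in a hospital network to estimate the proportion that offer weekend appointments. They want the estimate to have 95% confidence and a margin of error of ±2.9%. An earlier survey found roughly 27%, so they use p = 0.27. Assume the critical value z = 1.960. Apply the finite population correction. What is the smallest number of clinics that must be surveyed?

776

Unadjusted: n₀ = 1.960² × 0.27 × 0.73 / 0.029² ≈ 900.33, so n₀ = 901.
Finite population correction with N = 5,575: n = n₀ / (1 + (n₀−1)/N) = 901 / (1 + 900/5575) = 901 / 1.1614 ≈ 775.76.
Rounding up, n = 776.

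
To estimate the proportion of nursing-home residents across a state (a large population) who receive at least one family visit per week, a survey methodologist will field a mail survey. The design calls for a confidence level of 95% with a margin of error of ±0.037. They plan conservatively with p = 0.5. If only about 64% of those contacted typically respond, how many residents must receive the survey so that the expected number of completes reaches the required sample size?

1097

For 95% confidence, z = 1.960.
Completed interviews needed: n₀ = 1.960² × 0.2500 / 0.037² ≈ 701.53 → 702.
At a 64% response rate, contacts needed = 702 / 0.64 ≈ 1096.88 → 1097.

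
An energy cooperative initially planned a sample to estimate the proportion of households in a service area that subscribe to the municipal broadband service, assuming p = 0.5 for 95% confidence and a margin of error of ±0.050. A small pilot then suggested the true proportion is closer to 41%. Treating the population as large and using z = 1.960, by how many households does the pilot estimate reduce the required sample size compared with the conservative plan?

13

Conservative (p = 0.5): n = 1.960² × 0.25 / 0.050² ≈ 384.16 → 385.
Using p = 0.41: p(1−p) = 0.2419, so n = 1.960² × 0.2419 / 0.050² ≈ 371.71 → 372.
Reduction: 385 − 372 = 13.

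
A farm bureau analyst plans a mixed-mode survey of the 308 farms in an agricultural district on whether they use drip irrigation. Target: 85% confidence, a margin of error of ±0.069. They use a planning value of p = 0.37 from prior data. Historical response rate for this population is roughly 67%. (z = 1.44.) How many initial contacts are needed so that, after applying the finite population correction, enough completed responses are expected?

Completed interviews needed (unadjusted): n₀ = 1.44² × 0.2331 / 0.069² ≈ 101.52 → 102.
FPC for N = 308: n = 102 / (1 + 101/308) = 102 / 1.3279 ≈ 76.81 → 77.
At a 67% response rate, contacts needed = 77 / 0.67 ≈ 114.93 → 115.

115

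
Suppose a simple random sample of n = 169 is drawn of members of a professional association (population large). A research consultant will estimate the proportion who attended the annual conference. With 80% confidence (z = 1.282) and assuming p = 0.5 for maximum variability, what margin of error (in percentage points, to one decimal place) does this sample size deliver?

SE(p̂) = √[p(1−p)/n] = √[0.2500/169] = 0.03846.
E = z × SE = 1.282 × 0.03846 = 0.04931, or 4.9 percentage points.

4.9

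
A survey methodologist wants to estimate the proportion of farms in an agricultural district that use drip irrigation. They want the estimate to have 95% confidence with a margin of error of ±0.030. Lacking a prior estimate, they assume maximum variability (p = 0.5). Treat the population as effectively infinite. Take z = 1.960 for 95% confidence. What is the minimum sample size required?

With p = 0.5, p(1−p) = 0.25.
n = z²·p(1−p)/E² = 1.960² × 0.2500 / 0.030² = 3.8416 × 0.2500 / 0.000900 ≈ 1067.11.
Rounding up gives n = 1068.

1068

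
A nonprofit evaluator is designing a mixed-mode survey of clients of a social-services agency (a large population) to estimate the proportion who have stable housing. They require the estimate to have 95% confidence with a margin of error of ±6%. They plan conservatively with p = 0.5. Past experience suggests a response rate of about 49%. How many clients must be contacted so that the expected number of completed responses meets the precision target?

For 95% confidence, z = 1.960.
Completed interviews needed: n₀ = 1.960² × 0.2500 / 0.060² ≈ 266.78 → 267.
At a 49% response rate, contacts needed = 267 / 0.49 ≈ 544.90 → 545.

545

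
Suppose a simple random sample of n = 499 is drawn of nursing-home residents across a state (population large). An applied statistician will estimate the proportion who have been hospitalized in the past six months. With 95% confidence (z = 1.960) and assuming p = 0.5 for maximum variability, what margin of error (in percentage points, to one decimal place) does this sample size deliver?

SE(p̂) = √[p(1−p)/n] = √[0.2500/499] = 0.02238.
E = z × SE = 1.960 × 0.02238 = 0.04387, or 4.4 percentage points.

4.4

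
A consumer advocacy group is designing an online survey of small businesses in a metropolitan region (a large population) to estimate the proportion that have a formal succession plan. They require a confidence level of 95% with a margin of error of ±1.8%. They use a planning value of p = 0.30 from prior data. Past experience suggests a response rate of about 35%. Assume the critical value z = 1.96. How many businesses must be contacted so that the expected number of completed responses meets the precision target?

7115

Completed interviews needed: n₀ = 1.96² × 0.2100 / 0.018² ≈ 2489.93 → 2490.
At a 35% response rate, contacts needed = 2490 / 0.35 ≈ 7114.29 → 7115.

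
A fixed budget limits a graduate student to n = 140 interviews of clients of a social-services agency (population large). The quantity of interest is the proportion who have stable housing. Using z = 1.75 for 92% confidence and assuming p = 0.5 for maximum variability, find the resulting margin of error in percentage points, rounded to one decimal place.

SE(p̂) = √[p(1−p)/n] = √[0.2500/140] = 0.04226.
E = z × SE = 1.75 × 0.04226 = 0.07395, or 7.4 percentage points.

7.4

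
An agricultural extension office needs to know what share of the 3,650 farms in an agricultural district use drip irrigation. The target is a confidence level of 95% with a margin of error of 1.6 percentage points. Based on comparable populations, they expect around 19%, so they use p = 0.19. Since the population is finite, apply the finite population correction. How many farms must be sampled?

1415

For 95% confidence, z = 1.960.
Unadjusted: n₀ = 1.960² × 0.19 × 0.81 / 0.016² ≈ 2309.46, so n₀ = 2310.
Finite population correction with N = 3,650: n = n₀ / (1 + (n₀−1)/N) = 2310 / (1 + 2309/3650) = 2310 / 1.6326 ≈ 1414.92.
Rounding up, n = 1415.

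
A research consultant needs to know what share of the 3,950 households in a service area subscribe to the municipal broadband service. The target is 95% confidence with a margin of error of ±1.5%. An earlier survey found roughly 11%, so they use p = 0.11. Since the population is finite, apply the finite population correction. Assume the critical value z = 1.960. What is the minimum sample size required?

Unadjusted: n₀ = 1.960² × 0.11 × 0.89 / 0.015² ≈ 1671.52, so n₀ = 1672.
Finite population correction with N = 3,950: n = n₀ / (1 + (n₀−1)/N) = 1672 / (1 + 1671/3950) = 1672 / 1.4230 ≈ 1174.95.
Rounding up, n = 1175.

1175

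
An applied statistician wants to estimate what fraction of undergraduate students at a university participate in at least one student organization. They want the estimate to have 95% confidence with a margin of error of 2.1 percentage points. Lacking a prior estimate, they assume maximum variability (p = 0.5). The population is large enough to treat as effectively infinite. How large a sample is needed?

2178

For 95% confidence, z = 1.960.
With p = 0.5, p(1−p) = 0.25.
n = z²·p(1−p)/E² = 1.960² × 0.2500 / 0.021² = 3.8416 × 0.2500 / 0.000441 ≈ 2177.78.
Rounding up gives n = 2178.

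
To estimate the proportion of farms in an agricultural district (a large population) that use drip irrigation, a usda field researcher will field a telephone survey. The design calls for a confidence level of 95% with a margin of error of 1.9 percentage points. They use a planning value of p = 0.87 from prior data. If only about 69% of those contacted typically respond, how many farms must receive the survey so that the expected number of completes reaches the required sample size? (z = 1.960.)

Completed interviews needed: n₀ = 1.960² × 0.1131 / 0.019² ≈ 1203.56 → 1204.
At a 69% response rate, contacts needed = 1204 / 0.69 ≈ 1744.93 → 1745.

1745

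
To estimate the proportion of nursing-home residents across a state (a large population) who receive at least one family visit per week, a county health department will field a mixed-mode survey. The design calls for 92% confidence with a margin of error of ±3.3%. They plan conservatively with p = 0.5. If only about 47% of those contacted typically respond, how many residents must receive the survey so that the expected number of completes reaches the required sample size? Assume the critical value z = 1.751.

Completed interviews needed: n₀ = 1.751² × 0.2500 / 0.033² ≈ 703.86 → 704.
At a 47% response rate, contacts needed = 704 / 0.47 ≈ 1497.87 → 1498.

1498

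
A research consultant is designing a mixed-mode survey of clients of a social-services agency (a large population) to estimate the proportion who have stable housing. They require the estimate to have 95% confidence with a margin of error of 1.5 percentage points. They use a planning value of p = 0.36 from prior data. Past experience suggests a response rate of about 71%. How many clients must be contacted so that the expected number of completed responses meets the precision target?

5541

For 95% confidence, z = 1.96.
Completed interviews needed: n₀ = 1.96² × 0.2304 / 0.015² ≈ 3933.80 → 3934.
At a 71% response rate, contacts needed = 3934 / 0.71 ≈ 5540.85 → 5541.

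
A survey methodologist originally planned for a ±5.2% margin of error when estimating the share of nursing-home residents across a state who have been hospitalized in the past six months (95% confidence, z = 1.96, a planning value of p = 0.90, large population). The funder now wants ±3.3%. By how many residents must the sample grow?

190

At ±5.2%: n = 1.96² × 0.0900 / 0.052² ≈ 127.86 → 128.
At ±3.3%: n = 1.96² × 0.0900 / 0.033² ≈ 317.49 → 318.
Additional respondents: 318 − 128 = 190.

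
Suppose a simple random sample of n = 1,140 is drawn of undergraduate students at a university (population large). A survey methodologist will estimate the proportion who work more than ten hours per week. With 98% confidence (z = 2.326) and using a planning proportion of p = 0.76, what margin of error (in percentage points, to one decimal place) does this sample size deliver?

2.9

SE(p̂) = √[p(1−p)/n] = √[0.1824/1140] = 0.01265.
E = z × SE = 2.326 × 0.01265 = 0.02942, or 2.9 percentage points.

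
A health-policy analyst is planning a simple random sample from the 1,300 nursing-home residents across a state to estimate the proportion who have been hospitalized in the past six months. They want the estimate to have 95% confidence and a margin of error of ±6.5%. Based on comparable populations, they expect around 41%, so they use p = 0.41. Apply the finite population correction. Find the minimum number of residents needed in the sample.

For 95% confidence, z = 1.960.
Unadjusted: n₀ = 1.960² × 0.41 × 0.59 / 0.065² ≈ 219.95, so n₀ = 220.
Finite population correction with N = 1,300: n = n₀ / (1 + (n₀−1)/N) = 220 / (1 + 219/1300) = 220 / 1.1685 ≈ 188.28.
Rounding up, n = 189.

189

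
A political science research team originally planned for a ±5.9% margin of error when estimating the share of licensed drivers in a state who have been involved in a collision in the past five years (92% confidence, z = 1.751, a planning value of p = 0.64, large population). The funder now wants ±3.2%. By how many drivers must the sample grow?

At ±5.9%: n = 1.751² × 0.2304 / 0.059² ≈ 202.93 → 203.
At ±3.2%: n = 1.751² × 0.2304 / 0.032² ≈ 689.85 → 690.
Additional respondents: 690 − 203 = 487.

487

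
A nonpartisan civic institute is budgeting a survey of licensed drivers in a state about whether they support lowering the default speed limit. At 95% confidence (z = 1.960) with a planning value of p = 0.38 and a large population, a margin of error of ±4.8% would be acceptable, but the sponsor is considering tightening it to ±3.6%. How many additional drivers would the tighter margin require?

At ±4.8%: n = 1.960² × 0.2356 / 0.048² ≈ 392.83 → 393.
At ±3.6%: n = 1.960² × 0.2356 / 0.036² ≈ 698.36 → 699.
Additional respondents: 699 − 393 = 306.

306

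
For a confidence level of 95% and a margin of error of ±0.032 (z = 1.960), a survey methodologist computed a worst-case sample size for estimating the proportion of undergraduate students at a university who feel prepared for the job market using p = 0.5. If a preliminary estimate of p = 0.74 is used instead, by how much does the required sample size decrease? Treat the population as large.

Conservative (p = 0.5): n = 1.960² × 0.25 / 0.032² ≈ 937.89 → 938.
Using p = 0.74: p(1−p) = 0.1924, so n = 1.960² × 0.1924 / 0.032² ≈ 721.80 → 722.
Reduction: 938 − 722 = 216.

216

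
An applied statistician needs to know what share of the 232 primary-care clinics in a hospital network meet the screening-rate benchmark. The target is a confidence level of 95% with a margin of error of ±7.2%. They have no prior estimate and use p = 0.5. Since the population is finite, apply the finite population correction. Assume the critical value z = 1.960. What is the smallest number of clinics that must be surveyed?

Unadjusted: n₀ = 1.960² × 0.50 × 0.50 / 0.072² ≈ 185.26, so n₀ = 186.
Finite population correction with N = 232: n = n₀ / (1 + (n₀−1)/N) = 186 / (1 + 185/232) = 186 / 1.7974 ≈ 103.48.
Rounding up, n = 104.

104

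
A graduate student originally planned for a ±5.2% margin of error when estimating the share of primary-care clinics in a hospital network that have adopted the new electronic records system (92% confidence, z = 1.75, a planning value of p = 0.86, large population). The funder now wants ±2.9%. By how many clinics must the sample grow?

At ±5.2%: n = 1.75² × 0.1204 / 0.052² ≈ 136.36 → 137.
At ±2.9%: n = 1.75² × 0.1204 / 0.029² ≈ 438.44 → 439.
Additional respondents: 439 − 137 = 302.

302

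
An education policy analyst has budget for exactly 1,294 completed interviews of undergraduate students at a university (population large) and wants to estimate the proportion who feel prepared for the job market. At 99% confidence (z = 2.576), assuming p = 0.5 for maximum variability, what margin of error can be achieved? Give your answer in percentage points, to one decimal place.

SE(p̂) = √[p(1−p)/n] = √[0.2500/1294] = 0.01390.
E = z × SE = 2.576 × 0.01390 = 0.03581, or 3.6 percentage points.

3.6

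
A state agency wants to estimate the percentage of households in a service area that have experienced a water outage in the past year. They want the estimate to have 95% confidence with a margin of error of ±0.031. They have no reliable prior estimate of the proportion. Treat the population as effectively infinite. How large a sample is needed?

For 95% confidence, z = 1.960.
With no prior estimate, use p = 0.5, giving p(1−p) = 0.25.
n = z²·p(1−p)/E² = 1.960² × 0.2500 / 0.031² = 3.8416 × 0.2500 / 0.000961 ≈ 999.38.
Rounding up gives n = 1000.

1000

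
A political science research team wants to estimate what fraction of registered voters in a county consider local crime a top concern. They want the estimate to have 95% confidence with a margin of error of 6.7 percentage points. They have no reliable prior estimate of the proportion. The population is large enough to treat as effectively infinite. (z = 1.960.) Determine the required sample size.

214

With no prior estimate, use p = 0.5, giving p(1−p) = 0.25.
n = z²·p(1−p)/E² = 1.960² × 0.2500 / 0.067² = 3.8416 × 0.2500 / 0.004489 ≈ 213.95.
Rounding up gives n = 214.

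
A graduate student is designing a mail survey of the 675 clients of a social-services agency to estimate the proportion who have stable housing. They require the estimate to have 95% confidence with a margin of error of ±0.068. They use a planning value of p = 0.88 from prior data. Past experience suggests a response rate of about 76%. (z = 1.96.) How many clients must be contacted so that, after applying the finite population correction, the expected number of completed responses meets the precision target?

103

Completed interviews needed (unadjusted): n₀ = 1.96² × 0.1056 / 0.068² ≈ 87.73 → 88.
FPC for N = 675: n = 88 / (1 + 87/675) = 88 / 1.1289 ≈ 77.95 → 78.
At a 76% response rate, contacts needed = 78 / 0.76 ≈ 102.63 → 103.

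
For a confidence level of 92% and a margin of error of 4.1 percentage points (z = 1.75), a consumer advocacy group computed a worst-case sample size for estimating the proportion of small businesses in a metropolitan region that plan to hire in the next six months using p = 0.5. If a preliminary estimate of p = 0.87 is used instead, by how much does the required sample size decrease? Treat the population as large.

249

Conservative (p = 0.5): n = 1.75² × 0.25 / 0.041² ≈ 455.46 → 456.
Using p = 0.87: p(1−p) = 0.1131, so n = 1.75² × 0.1131 / 0.041² ≈ 206.05 → 207.
Reduction: 456 − 207 = 249.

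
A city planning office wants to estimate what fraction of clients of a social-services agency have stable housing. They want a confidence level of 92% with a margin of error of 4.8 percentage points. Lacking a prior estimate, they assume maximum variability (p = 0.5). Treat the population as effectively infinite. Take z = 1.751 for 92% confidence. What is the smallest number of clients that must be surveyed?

With p = 0.5, p(1−p) = 0.25.
n = z²·p(1−p)/E² = 1.751² × 0.2500 / 0.048² = 3.0660 × 0.2500 / 0.002304 ≈ 332.68.
Rounding up gives n = 333.

333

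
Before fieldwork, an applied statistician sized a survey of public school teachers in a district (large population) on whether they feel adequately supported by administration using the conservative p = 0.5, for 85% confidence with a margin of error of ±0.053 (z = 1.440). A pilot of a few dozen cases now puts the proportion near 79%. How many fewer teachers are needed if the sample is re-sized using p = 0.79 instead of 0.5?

Conservative (p = 0.5): n = 1.440² × 0.25 / 0.053² ≈ 184.55 → 185.
Using p = 0.79: p(1−p) = 0.1659, so n = 1.440² × 0.1659 / 0.053² ≈ 122.47 → 123.
Reduction: 185 − 123 = 62.

62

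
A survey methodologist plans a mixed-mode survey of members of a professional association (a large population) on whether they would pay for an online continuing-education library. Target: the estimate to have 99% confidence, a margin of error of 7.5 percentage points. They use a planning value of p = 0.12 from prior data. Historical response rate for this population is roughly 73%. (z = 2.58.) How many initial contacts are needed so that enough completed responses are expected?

172

Completed interviews needed: n₀ = 2.58² × 0.1056 / 0.075² ≈ 124.96 → 125.
At a 73% response rate, contacts needed = 125 / 0.73 ≈ 171.23 → 172.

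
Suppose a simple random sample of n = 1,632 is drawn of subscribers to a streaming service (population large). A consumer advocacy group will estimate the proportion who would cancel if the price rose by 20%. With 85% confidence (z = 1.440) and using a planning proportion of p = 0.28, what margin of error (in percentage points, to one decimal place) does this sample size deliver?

SE(p̂) = √[p(1−p)/n] = √[0.2016/1632] = 0.01111.
E = z × SE = 1.440 × 0.01111 = 0.01600, or 1.6 percentage points.

1.6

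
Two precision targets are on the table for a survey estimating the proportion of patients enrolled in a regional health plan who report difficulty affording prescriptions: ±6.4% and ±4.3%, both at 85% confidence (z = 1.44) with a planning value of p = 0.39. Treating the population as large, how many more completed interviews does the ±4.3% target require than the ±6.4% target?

At ±6.4%: n = 1.44² × 0.2379 / 0.064² ≈ 120.44 → 121.
At ±4.3%: n = 1.44² × 0.2379 / 0.043² ≈ 266.80 → 267.
Additional respondents: 267 − 121 = 146.

146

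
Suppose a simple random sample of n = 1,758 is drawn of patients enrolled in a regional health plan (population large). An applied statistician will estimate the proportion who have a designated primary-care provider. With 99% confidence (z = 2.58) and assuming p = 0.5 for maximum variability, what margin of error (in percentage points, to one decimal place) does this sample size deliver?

SE(p̂) = √[p(1−p)/n] = √[0.2500/1758] = 0.01193.
E = z × SE = 2.58 × 0.01193 = 0.03077, or 3.1 percentage points.

3.1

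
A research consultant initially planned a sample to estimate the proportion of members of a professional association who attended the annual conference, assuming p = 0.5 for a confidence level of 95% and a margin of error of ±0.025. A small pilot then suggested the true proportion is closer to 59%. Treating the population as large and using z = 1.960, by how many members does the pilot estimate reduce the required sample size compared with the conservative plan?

50

Conservative (p = 0.5): n = 1.960² × 0.25 / 0.025² ≈ 1536.64 → 1537.
Using p = 0.59: p(1−p) = 0.2419, so n = 1.960² × 0.2419 / 0.025² ≈ 1486.85 → 1487.
Reduction: 1537 − 1487 = 50.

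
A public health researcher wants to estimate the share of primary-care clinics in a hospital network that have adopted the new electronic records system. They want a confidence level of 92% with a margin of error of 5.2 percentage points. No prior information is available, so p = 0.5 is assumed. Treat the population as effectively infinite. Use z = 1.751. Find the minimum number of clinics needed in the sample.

284

With p = 0.5, p(1−p) = 0.25.
n = z²·p(1−p)/E² = 1.751² × 0.2500 / 0.052² = 3.0660 × 0.2500 / 0.002704 ≈ 283.47.
Rounding up gives n = 284.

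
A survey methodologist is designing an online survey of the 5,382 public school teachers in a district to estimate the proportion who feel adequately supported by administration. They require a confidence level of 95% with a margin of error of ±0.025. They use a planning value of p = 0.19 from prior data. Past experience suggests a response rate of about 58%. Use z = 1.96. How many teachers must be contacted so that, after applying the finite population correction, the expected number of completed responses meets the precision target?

1388

Completed interviews needed (unadjusted): n₀ = 1.96² × 0.1539 / 0.025² ≈ 945.96 → 946.
FPC for N = 5,382: n = 946 / (1 + 945/5382) = 946 / 1.1756 ≈ 804.71 → 805.
At a 58% response rate, contacts needed = 805 / 0.58 ≈ 1387.93 → 1388.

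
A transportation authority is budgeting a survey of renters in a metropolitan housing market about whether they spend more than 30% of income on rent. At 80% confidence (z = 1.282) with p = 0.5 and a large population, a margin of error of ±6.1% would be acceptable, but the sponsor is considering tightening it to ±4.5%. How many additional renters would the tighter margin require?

At ±6.1%: n = 1.282² × 0.2500 / 0.061² ≈ 110.42 → 111.
At ±4.5%: n = 1.282² × 0.2500 / 0.045² ≈ 202.90 → 203.
Additional respondents: 203 − 111 = 92.

92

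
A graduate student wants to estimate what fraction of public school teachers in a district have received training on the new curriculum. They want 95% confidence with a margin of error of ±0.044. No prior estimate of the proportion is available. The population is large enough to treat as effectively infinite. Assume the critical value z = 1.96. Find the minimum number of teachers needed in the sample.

497

With no prior estimate, use p = 0.5, giving p(1−p) = 0.25.
n = z²·p(1−p)/E² = 1.96² × 0.2500 / 0.044² = 3.8416 × 0.2500 / 0.001936 ≈ 496.07.
Rounding up gives n = 497.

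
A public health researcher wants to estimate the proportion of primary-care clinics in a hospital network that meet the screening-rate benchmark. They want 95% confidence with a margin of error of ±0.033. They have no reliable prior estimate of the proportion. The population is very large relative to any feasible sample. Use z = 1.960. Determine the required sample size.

With no prior estimate, use p = 0.5, giving p(1−p) = 0.25.
n = z²·p(1−p)/E² = 1.960² × 0.2500 / 0.033² = 3.8416 × 0.2500 / 0.001089 ≈ 881.91.
Rounding up gives n = 882.

882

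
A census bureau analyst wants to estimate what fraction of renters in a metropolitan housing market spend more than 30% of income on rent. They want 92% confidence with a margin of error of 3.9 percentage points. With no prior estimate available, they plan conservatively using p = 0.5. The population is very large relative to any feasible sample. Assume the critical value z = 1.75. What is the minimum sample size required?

With p = 0.5, p(1−p) = 0.25.
n = z²·p(1−p)/E² = 1.75² × 0.2500 / 0.039² = 3.0625 × 0.2500 / 0.001521 ≈ 503.37.
Rounding up gives n = 504.

504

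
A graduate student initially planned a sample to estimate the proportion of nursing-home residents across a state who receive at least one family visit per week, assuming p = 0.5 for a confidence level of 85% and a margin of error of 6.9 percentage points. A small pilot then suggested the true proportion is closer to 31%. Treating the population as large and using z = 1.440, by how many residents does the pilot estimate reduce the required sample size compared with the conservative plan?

15

Conservative (p = 0.5): n = 1.440² × 0.25 / 0.069² ≈ 108.88 → 109.
Using p = 0.31: p(1−p) = 0.2139, so n = 1.440² × 0.2139 / 0.069² ≈ 93.16 → 94.
Reduction: 109 − 94 = 15.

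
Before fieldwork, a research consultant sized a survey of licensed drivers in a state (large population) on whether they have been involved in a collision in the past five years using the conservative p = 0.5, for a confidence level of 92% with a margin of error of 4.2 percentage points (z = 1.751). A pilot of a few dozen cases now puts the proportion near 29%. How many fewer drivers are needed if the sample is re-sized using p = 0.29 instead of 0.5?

Conservative (p = 0.5): n = 1.751² × 0.25 / 0.042² ≈ 434.52 → 435.
Using p = 0.29: p(1−p) = 0.2059, so n = 1.751² × 0.2059 / 0.042² ≈ 357.87 → 358.
Reduction: 435 − 358 = 77.

77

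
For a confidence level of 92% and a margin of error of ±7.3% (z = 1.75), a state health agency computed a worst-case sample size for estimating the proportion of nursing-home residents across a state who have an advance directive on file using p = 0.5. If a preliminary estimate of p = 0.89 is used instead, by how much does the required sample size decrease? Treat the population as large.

87

Conservative (p = 0.5): n = 1.75² × 0.25 / 0.073² ≈ 143.67 → 144.
Using p = 0.89: p(1−p) = 0.0979, so n = 1.75² × 0.0979 / 0.073² ≈ 56.26 → 57.
Reduction: 144 − 57 = 87.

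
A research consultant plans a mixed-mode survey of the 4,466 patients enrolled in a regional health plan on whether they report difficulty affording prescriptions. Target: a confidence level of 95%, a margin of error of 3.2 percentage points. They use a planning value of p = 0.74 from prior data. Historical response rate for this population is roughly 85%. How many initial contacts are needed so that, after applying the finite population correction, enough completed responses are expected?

732

For 95% confidence, z = 1.960.
Completed interviews needed (unadjusted): n₀ = 1.960² × 0.1924 / 0.032² ≈ 721.80 → 722.
FPC for N = 4,466: n = 722 / (1 + 721/4466) = 722 / 1.1614 ≈ 621.64 → 622.
At an 85% response rate, contacts needed = 622 / 0.85 ≈ 731.76 → 732.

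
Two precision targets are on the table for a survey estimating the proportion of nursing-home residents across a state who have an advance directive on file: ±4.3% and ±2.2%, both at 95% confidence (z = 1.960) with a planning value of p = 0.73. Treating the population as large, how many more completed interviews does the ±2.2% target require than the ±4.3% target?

At ±4.3%: n = 1.960² × 0.1971 / 0.043² ≈ 409.51 → 410.
At ±2.2%: n = 1.960² × 0.1971 / 0.022² ≈ 1564.42 → 1565.
Additional respondents: 1565 − 410 = 1155.

1155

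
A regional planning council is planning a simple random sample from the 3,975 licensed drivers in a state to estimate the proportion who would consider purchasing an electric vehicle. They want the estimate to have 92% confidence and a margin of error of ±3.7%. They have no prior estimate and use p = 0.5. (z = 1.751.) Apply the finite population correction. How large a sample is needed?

Unadjusted: n₀ = 1.751² × 0.50 × 0.50 / 0.037² ≈ 559.90, so n₀ = 560.
Finite population correction with N = 3,975: n = n₀ / (1 + (n₀−1)/N) = 560 / (1 + 559/3975) = 560 / 1.1406 ≈ 490.96.
Rounding up, n = 491.

491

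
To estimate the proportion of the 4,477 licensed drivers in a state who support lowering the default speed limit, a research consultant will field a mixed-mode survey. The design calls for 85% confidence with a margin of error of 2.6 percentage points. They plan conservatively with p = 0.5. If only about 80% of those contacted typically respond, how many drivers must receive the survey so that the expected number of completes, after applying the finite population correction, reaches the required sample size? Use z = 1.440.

Completed interviews needed (unadjusted): n₀ = 1.440² × 0.2500 / 0.026² ≈ 766.86 → 767.
FPC for N = 4,477: n = 767 / (1 + 766/4477) = 767 / 1.1711 ≈ 654.94 → 655.
At an 80% response rate, contacts needed = 655 / 0.80 ≈ 818.75 → 819.

819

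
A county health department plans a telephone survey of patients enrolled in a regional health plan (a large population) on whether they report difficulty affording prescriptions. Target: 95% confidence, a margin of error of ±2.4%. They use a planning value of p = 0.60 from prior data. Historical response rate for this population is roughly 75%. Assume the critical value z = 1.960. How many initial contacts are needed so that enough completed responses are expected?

Completed interviews needed: n₀ = 1.960² × 0.2400 / 0.024² ≈ 1600.67 → 1601.
At a 75% response rate, contacts needed = 1601 / 0.75 ≈ 2134.67 → 2135.

2135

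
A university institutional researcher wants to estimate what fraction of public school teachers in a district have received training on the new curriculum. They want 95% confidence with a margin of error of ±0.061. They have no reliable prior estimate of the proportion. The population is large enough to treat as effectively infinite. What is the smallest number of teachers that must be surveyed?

For 95% confidence, z = 1.96.
With no prior estimate, use p = 0.5, giving p(1−p) = 0.25.
n = z²·p(1−p)/E² = 1.96² × 0.2500 / 0.061² = 3.8416 × 0.2500 / 0.003721 ≈ 258.10.
Rounding up gives n = 259.

259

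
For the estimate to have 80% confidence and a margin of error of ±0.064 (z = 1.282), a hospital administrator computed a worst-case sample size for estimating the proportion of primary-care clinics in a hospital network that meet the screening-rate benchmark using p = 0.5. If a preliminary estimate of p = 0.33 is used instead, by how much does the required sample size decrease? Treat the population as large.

Conservative (p = 0.5): n = 1.282² × 0.25 / 0.064² ≈ 100.31 → 101.
Using p = 0.33: p(1−p) = 0.2211, so n = 1.282² × 0.2211 / 0.064² ≈ 88.72 → 89.
Reduction: 101 − 89 = 12.

12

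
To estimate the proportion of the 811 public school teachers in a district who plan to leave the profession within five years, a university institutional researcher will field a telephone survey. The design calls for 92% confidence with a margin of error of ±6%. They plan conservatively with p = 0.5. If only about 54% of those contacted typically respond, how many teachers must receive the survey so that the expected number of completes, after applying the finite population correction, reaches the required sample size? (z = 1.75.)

Completed interviews needed (unadjusted): n₀ = 1.75² × 0.2500 / 0.060² ≈ 212.67 → 213.
FPC for N = 811: n = 213 / (1 + 212/811) = 213 / 1.2614 ≈ 168.86 → 169.
At a 54% response rate, contacts needed = 169 / 0.54 ≈ 312.96 → 313.

313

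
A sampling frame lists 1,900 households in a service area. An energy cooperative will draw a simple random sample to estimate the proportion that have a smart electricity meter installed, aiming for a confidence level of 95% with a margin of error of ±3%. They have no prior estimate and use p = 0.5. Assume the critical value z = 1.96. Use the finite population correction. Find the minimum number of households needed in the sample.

684

Unadjusted: n₀ = 1.96² × 0.50 × 0.50 / 0.030² ≈ 1067.11, so n₀ = 1068.
Finite population correction with N = 1,900: n = n₀ / (1 + (n₀−1)/N) = 1068 / (1 + 1067/1900) = 1068 / 1.5616 ≈ 683.92.
Rounding up, n = 684.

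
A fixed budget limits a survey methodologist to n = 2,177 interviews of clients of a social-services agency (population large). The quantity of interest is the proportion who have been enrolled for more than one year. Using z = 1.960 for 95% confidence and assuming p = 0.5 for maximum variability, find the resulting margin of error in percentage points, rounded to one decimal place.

2.1

SE(p̂) = √[p(1−p)/n] = √[0.2500/2177] = 0.01072.
E = z × SE = 1.960 × 0.01072 = 0.02100, or 2.1 percentage points.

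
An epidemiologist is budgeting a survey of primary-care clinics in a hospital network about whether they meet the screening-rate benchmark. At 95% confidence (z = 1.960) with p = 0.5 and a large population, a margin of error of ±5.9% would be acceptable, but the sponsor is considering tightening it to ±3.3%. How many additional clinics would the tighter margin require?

At ±5.9%: n = 1.960² × 0.2500 / 0.059² ≈ 275.90 → 276.
At ±3.3%: n = 1.960² × 0.2500 / 0.033² ≈ 881.91 → 882.
Additional respondents: 882 − 276 = 606.

606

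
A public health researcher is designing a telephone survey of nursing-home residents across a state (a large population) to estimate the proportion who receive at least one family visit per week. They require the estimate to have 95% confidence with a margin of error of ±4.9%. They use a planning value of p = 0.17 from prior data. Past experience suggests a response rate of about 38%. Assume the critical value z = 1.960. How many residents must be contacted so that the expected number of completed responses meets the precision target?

595

Completed interviews needed: n₀ = 1.960² × 0.1411 / 0.049² ≈ 225.76 → 226.
At a 38% response rate, contacts needed = 226 / 0.38 ≈ 594.74 → 595.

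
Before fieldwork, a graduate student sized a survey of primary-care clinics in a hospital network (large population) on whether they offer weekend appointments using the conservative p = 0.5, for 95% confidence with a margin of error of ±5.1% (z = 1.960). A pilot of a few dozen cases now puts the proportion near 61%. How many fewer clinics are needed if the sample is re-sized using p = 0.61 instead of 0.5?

Conservative (p = 0.5): n = 1.960² × 0.25 / 0.051² ≈ 369.24 → 370.
Using p = 0.61: p(1−p) = 0.2379, so n = 1.960² × 0.2379 / 0.051² ≈ 351.37 → 352.
Reduction: 370 − 352 = 18.

18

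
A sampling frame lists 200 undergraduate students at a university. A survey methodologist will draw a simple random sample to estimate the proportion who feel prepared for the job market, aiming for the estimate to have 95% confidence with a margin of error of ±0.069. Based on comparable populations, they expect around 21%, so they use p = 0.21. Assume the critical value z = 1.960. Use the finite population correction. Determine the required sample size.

Unadjusted: n₀ = 1.960² × 0.21 × 0.79 / 0.069² ≈ 133.86, so n₀ = 134.
Finite population correction with N = 200: n = n₀ / (1 + (n₀−1)/N) = 134 / (1 + 133/200) = 134 / 1.6650 ≈ 80.48.
Rounding up, n = 81.

81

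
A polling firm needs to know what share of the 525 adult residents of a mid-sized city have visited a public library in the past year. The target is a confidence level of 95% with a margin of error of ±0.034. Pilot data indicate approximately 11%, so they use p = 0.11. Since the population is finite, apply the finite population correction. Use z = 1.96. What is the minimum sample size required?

202

Unadjusted: n₀ = 1.96² × 0.11 × 0.89 / 0.034² ≈ 325.34, so n₀ = 326.
Finite population correction with N = 525: n = n₀ / (1 + (n₀−1)/N) = 326 / (1 + 325/525) = 326 / 1.6190 ≈ 201.35.
Rounding up, n = 202.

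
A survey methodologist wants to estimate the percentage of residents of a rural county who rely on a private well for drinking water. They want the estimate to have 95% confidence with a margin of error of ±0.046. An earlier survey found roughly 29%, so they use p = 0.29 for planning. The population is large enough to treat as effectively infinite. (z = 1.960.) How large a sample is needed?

374

With p = 0.29, p(1−p) = 0.2059.
n = z²·p(1−p)/E² = 1.960² × 0.2059 / 0.046² = 3.8416 × 0.2059 / 0.002116 ≈ 373.81.
Rounding up gives n = 374.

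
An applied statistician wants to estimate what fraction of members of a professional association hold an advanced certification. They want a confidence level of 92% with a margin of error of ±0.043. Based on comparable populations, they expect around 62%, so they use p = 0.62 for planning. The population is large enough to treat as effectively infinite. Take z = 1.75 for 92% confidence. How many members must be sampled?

391

With p = 0.62, p(1−p) = 0.2356.
n = z²·p(1−p)/E² = 1.75² × 0.2356 / 0.043² = 3.0625 × 0.2356 / 0.001849 ≈ 390.22.
Rounding up gives n = 391.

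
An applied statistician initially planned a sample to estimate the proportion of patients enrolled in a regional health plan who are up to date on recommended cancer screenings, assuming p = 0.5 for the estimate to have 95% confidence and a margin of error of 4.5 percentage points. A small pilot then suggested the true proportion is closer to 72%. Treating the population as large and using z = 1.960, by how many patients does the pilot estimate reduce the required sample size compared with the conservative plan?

Conservative (p = 0.5): n = 1.960² × 0.25 / 0.045² ≈ 474.27 → 475.
Using p = 0.72: p(1−p) = 0.2016, so n = 1.960² × 0.2016 / 0.045² ≈ 382.45 → 383.
Reduction: 475 − 383 = 92.

92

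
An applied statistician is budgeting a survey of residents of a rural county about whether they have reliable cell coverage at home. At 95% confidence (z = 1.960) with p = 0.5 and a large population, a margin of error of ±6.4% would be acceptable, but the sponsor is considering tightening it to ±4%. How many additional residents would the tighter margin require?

366

At ±6.4%: n = 1.960² × 0.2500 / 0.064² ≈ 234.47 → 235.
At ±4%: n = 1.960² × 0.2500 / 0.040² ≈ 600.25 → 601.
Additional respondents: 601 − 235 = 366.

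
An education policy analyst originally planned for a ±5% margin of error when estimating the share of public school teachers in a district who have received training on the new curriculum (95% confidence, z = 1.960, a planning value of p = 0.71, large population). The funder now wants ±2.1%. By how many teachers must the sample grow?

At ±5%: n = 1.960² × 0.2059 / 0.050² ≈ 316.39 → 317.
At ±2.1%: n = 1.960² × 0.2059 / 0.021² ≈ 1793.62 → 1794.
Additional respondents: 1794 − 317 = 1477.

1477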